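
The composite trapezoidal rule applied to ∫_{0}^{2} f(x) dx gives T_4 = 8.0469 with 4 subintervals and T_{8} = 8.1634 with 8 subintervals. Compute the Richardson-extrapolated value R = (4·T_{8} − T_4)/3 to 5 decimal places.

8.20223

R = (4·T_{8} − T_4) / 3 = (4·8.1634 − 8.0469)/3 = (24.6067)/3 = 8.20223.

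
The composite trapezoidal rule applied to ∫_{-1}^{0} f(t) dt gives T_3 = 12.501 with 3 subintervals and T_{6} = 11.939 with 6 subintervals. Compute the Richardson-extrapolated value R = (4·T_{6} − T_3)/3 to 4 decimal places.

11.7517

R = (4·T_{6} − T_3) / 3 = (4·11.939 − 12.501)/3 = (35.255)/3 = 11.7517.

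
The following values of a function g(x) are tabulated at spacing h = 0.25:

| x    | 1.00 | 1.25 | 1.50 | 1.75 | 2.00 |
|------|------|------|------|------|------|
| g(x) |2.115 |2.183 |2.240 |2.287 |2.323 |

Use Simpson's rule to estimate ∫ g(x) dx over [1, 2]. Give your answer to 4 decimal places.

h = 0.25, n = 4.
(h/3)·[y₀ + 4y₁ + 2y₂ + 4y₃ + y₄] = 0.083333·(26.798) = 2.2332.

2.2332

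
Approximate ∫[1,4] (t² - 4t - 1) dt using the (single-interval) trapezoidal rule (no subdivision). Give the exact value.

T = (b−a)/2 · [f(1) + f(4)] = 1.5·[(-4) + (-1)] = -7.5.

-7.5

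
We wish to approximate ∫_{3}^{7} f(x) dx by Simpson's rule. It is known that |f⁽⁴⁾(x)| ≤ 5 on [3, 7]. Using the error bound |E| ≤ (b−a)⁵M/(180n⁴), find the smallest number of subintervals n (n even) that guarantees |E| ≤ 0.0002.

20

Need 5120/(180n⁴) ≤ 0.0002.
n⁴ ≥ 5120/(180·0.0002) = 142222 ⇒ n ≥ 19.4197, so the smallest even n is 20. (n must be even for Simpson's rule.)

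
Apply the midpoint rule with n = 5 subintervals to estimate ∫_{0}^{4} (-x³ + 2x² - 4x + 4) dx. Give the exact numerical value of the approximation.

h = (4 − 0)/5 = 0.8.
Midpoints m₁,…,m₅ = 0.4, 1.2, 2, 2.8, 3.6.
f(m₁)=2.656, f(m₂)=0.352, f(m₃)=-4, f(m₄)=-13.472, f(m₅)=-31.136.
h·[f(m₁) + f(m₂) + f(m₃) + f(m₄) + f(m₅)] = 0.8·(-45.6) = -36.48.

-36.48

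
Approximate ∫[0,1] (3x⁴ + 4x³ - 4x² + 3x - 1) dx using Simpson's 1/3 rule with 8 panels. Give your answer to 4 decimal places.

0.7668

h = (1 − 0)/8 = 0.125.
Nodes x₀,…,x₈ = 0, 0.125, 0.25, 0.375, 0.5, 0.625, 0.75, 0.875, 1.
f(x) = 3x⁴ + 4x³ - 4x² + 3x - 1: f₀=-1, f₁=-0.678955078125, f₂=-0.42578125, f₃=-0.167236328125, f₄=0.1875, f₅=0.746826171875, f₆=1.63671875, f₇=3.000732421875, f₈=5.
(h/3)·[f₀ + 4f₁ + 2f₂ + 4f₃ + 2f₄ + 4f₅ + 2f₆ + 4f₇ + f₈] = 0.041667·(18.40234375) = 0.7668.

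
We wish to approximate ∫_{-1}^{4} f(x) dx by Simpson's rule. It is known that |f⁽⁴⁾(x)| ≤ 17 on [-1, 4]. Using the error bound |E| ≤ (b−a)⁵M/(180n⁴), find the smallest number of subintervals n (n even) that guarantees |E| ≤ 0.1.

8

Need 53125/(180n⁴) ≤ 0.1.
n⁴ ≥ 53125/(180·0.1) = 2951.39 ⇒ n ≥ 7.3707, so the smallest even n is 8. (n must be even for Simpson's rule.)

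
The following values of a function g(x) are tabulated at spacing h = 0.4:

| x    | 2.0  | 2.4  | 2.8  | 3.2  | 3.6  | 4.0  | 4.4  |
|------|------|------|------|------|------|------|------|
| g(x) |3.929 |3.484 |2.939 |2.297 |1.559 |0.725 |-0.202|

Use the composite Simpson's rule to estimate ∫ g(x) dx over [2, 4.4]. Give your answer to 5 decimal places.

5.16627

h = 0.4, n = 6.
(h/3)·[y₀ + 4y₁ + 2y₂ + 4y₃ + 2y₄ + 4y₅ + y₆] = 0.133333·(38.747) = 5.16627.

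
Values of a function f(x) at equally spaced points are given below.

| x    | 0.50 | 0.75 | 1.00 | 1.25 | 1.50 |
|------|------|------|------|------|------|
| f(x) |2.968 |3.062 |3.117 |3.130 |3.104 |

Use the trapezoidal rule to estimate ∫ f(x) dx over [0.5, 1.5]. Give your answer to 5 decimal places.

3.08625

h = 0.25, n = 4.
(h/2)·[y₀ + 2y₁ + 2y₂ + 2y₃ + y₄] = 0.125·(24.690) = 3.08625.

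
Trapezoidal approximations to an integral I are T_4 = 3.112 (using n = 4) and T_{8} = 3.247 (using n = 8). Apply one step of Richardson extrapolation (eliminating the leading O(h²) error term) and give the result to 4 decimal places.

R = (4·T_{8} − T_4) / 3 = (4·3.247 − 3.112)/3 = (9.876)/3 = 3.2920.

3.2920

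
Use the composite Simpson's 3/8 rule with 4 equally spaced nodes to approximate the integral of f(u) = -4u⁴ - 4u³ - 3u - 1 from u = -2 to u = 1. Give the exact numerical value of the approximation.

h = (1 − (-2))/3 = 1.
Nodes u₀,…,u₃ = -2, -1, 0, 1.
f(u) = -4u⁴ - 4u³ - 3u - 1: f₀=-27, f₁=2, f₂=-1, f₃=-12.
(3h/8)·[f₀ + 3f₁ + 3f₂ + f₃] = 0.375·(-36) = -13.5.

-13.5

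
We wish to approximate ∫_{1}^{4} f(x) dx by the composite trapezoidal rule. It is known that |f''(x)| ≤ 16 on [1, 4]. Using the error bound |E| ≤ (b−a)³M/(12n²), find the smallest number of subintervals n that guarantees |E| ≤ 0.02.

Need 432/(12n²) ≤ 0.02.
n² ≥ 432/(12·0.02) = 1800 ⇒ n ≥ 42.4264, so the smallest n is 43.

43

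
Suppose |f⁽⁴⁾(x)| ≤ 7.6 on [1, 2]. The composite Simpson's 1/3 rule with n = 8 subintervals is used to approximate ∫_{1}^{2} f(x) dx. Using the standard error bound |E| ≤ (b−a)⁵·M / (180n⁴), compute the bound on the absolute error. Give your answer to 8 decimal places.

|E| ≤ (1)⁵·7.6 / (180·8⁴) = 7.6/737280 = 0.00001031.

0.00001031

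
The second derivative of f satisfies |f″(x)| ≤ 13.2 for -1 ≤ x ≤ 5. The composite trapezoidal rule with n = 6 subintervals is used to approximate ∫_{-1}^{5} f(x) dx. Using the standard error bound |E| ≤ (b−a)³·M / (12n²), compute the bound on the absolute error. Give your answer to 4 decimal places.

|E| ≤ (6)³·13.2 / (12·6²) = 2851.2/432 = 6.6000.

6.6000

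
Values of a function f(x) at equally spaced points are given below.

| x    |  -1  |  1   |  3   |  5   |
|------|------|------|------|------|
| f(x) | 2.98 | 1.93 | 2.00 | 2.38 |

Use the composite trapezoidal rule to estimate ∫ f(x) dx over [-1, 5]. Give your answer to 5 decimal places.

h = 2, n = 3.
(h/2)·[y₀ + 2y₁ + 2y₂ + y₃] = 1·(13.22) = 13.22000.

13.22000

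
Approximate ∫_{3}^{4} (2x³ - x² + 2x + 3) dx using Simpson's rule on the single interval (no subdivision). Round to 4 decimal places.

S = (b−a)/6 · [f(3) + 4f(3.5) + f(4)] = 0.166667·[54 + 4·83.5 + 123] = 85.1667.

85.1667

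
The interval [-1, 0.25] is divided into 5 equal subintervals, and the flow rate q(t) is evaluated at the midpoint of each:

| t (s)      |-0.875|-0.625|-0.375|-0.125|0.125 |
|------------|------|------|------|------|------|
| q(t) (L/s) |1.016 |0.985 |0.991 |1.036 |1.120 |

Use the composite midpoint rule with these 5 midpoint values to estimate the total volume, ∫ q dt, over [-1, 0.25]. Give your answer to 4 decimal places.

h = 0.25, n = 5.
h·[y(m₁) + y(m₂) + y(m₃) + y(m₄) + y(m₅)] = 0.25·(5.148) = 1.2870.

1.2870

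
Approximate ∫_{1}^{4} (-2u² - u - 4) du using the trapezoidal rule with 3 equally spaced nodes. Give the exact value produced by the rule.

h = (4 − 1)/2 = 1.5.
Nodes u₀,…,u₂ = 1, 2.5, 4.
f(u) = -2u² - u - 4: f₀=-7, f₁=-19, f₂=-40.
(h/2)·[f₀ + 2f₁ + f₂] = 0.75·(-85) = -63.75.

-63.75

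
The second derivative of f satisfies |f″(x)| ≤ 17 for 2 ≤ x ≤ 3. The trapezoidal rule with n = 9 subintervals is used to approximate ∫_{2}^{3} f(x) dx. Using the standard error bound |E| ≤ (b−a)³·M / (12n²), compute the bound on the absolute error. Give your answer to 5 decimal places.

|E| ≤ (1)³·17 / (12·9²) = 17/972 = 0.01749.

0.01749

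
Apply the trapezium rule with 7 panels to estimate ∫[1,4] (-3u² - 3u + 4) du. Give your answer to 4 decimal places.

h = (4 − 1)/7 = 0.428571.
Nodes u₀,…,u₇ = 1, 1.428571, 1.857143, 2.285714, 2.714286, 3.142857, 3.571429, 4.
f(u) = -3u² - 3u + 4: f₀=-2, f₁=-6.408163, f₂=-11.918367, f₃=-18.530612, f₄=-26.244898, f₅=-35.061224, f₆=-44.979592, f₇=-56.
(h/2)·[f₀ + 2f₁ + 2f₂ + 2f₃ + 2f₄ + 2f₅ + 2f₆ + f₇] = 0.214286·(-344.285714) = -73.7755.

-73.7755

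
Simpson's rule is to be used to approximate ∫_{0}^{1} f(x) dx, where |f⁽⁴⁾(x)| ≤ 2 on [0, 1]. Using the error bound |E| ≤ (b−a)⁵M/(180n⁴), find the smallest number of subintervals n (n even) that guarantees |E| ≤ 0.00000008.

Need 2/(180n⁴) ≤ 0.00000008.
n⁴ ≥ 2/(180·0.00000008) = 138889 ⇒ n ≥ 19.3049, so the smallest even n is 20. (n must be even for Simpson's rule.)

20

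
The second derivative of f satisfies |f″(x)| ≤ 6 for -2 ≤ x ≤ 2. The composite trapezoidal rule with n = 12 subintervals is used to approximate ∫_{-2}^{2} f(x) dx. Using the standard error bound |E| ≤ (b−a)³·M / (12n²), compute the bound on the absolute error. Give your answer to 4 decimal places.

|E| ≤ (4)³·6 / (12·12²) = 384/1728 = 0.2222.

0.2222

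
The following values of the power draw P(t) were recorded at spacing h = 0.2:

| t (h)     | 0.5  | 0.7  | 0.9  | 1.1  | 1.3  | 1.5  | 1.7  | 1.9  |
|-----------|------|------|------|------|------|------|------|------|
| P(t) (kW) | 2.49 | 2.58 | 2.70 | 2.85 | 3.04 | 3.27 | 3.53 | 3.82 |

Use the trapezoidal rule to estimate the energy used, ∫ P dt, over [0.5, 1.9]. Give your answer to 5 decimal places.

h = 0.2, n = 7.
(h/2)·[y₀ + 2y₁ + 2y₂ + 2y₃ + 2y₄ + 2y₅ + 2y₆ + y₇] = 0.1·(42.25) = 4.22500.

4.22500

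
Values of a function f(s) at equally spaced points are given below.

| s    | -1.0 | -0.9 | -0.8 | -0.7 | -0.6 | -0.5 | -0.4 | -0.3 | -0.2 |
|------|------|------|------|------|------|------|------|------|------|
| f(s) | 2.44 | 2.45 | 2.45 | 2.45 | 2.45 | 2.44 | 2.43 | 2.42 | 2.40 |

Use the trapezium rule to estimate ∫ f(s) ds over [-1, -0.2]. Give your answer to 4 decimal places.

1.9510

h = 0.1, n = 8.
(h/2)·[y₀ + 2y₁ + 2y₂ + 2y₃ + 2y₄ + 2y₅ + 2y₆ + 2y₇ + y₈] = 0.05·(39.02) = 1.9510.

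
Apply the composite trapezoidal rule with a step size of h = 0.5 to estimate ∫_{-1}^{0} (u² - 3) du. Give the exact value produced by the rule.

-2.625

h = (0 − (-1))/2 = 0.5.
Nodes u₀,…,u₂ = -1, -0.5, 0.
f(u) = u² - 3: f₀=-2, f₁=-2.75, f₂=-3.
(h/2)·[f₀ + 2f₁ + f₂] = 0.25·(-10.5) = -2.625.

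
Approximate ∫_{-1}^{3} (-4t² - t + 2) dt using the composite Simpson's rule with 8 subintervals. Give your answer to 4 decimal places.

h = (3 − (-1))/8 = 0.5.
Nodes t₀,…,t₈ = -1, -0.5, 0, 0.5, 1, 1.5, 2, 2.5, 3.
f(t) = -4t² - t + 2: f₀=-1, f₁=1.5, f₂=2, f₃=0.5, f₄=-3, f₅=-8.5, f₆=-16, f₇=-25.5, f₈=-37.
(h/3)·[f₀ + 4f₁ + 2f₂ + 4f₃ + 2f₄ + 4f₅ + 2f₆ + 4f₇ + f₈] = 0.166667·(-200) = -33.3333.

-33.3333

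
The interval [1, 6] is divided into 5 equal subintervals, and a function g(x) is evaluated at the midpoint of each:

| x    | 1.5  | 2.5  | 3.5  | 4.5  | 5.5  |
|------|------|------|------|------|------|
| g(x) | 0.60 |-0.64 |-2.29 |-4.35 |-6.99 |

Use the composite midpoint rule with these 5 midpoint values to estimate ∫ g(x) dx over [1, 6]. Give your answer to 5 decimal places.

h = 1, n = 5.
h·[y(m₁) + y(m₂) + y(m₃) + y(m₄) + y(m₅)] = 1·(-13.67) = -13.67000.

-13.67000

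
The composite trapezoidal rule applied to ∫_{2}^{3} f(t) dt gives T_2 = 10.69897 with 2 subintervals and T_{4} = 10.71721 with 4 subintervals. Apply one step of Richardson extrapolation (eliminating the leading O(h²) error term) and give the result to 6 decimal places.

R = (4·T_{4} − T_2) / 3 = (4·10.71721 − 10.69897)/3 = (32.16987)/3 = 10.723290.

10.723290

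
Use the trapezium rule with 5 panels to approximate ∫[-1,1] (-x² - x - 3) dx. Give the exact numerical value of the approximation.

-6.72

h = (1 − (-1))/5 = 0.4.
Nodes x₀,…,x₅ = -1, -0.6, -0.2, 0.2, 0.6, 1.
f(x) = -x² - x - 3: f₀=-3, f₁=-2.76, f₂=-2.84, f₃=-3.24, f₄=-3.96, f₅=-5.
(h/2)·[f₀ + 2f₁ + 2f₂ + 2f₃ + 2f₄ + f₅] = 0.2·(-33.6) = -6.72.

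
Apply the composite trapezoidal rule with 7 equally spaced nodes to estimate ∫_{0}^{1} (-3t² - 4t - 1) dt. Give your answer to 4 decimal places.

-4.0139

h = (1 − 0)/6 = 0.166667.
Nodes t₀,…,t₆ = 0, 0.166667, 0.333333, 0.5, 0.666667, 0.833333, 1.
f(t) = -3t² - 4t - 1: f₀=-1, f₁=-1.75, f₂=-2.666667, f₃=-3.75, f₄=-5, f₅=-6.416667, f₆=-8.
(h/2)·[f₀ + 2f₁ + 2f₂ + 2f₃ + 2f₄ + 2f₅ + f₆] = 0.083333·(-48.166667) = -4.0139.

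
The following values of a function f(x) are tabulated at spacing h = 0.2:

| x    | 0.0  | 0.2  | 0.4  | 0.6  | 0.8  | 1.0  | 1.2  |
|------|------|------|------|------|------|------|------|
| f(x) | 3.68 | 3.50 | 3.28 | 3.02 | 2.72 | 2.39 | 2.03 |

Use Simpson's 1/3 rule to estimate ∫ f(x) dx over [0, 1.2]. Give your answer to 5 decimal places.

h = 0.2, n = 6.
(h/3)·[y₀ + 4y₁ + 2y₂ + 4y₃ + 2y₄ + 4y₅ + y₆] = 0.066667·(53.35) = 3.55667.

3.55667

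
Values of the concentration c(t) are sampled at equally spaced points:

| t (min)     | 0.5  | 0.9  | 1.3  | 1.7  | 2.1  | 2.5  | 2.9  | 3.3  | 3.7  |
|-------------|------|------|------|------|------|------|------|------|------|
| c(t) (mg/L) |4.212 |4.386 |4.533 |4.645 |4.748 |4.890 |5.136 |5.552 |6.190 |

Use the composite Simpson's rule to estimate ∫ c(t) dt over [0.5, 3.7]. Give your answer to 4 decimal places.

15.6171

h = 0.4, n = 8.
(h/3)·[y₀ + 4y₁ + 2y₂ + 4y₃ + 2y₄ + 4y₅ + 2y₆ + 4y₇ + y₈] = 0.133333·(117.128) = 15.6171.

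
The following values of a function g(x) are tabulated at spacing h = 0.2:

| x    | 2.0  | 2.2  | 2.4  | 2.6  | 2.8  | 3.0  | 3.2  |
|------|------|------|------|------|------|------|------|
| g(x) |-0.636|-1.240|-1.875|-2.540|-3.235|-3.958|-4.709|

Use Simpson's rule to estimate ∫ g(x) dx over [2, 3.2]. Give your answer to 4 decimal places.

h = 0.2, n = 6.
(h/3)·[y₀ + 4y₁ + 2y₂ + 4y₃ + 2y₄ + 4y₅ + y₆] = 0.066667·(-46.517) = -3.1011.

-3.1011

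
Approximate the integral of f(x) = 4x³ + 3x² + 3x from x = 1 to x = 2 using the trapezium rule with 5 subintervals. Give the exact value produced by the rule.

26.64

h = (2 − 1)/5 = 0.2.
Nodes x₀,…,x₅ = 1, 1.2, 1.4, 1.6, 1.8, 2.
f(x) = 4x³ + 3x² + 3x: f₀=10, f₁=14.832, f₂=21.056, f₃=28.864, f₄=38.448, f₅=50.
(h/2)·[f₀ + 2f₁ + 2f₂ + 2f₃ + 2f₄ + f₅] = 0.1·(266.4) = 26.64.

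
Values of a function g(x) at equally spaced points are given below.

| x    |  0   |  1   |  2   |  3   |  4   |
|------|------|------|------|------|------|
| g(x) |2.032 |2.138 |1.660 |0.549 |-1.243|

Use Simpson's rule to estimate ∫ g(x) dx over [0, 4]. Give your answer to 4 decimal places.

h = 1, n = 4.
(h/3)·[y₀ + 4y₁ + 2y₂ + 4y₃ + y₄] = 0.333333·(14.857) = 4.9523.

4.9523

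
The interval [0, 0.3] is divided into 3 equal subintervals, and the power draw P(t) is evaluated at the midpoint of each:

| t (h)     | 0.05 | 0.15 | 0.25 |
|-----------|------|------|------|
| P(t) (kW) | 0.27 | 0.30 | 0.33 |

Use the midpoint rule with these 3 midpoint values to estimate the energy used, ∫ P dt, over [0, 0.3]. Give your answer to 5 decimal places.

h = 0.1, n = 3.
h·[y(m₁) + y(m₂) + y(m₃)] = 0.1·(0.90) = 0.09000.

0.09000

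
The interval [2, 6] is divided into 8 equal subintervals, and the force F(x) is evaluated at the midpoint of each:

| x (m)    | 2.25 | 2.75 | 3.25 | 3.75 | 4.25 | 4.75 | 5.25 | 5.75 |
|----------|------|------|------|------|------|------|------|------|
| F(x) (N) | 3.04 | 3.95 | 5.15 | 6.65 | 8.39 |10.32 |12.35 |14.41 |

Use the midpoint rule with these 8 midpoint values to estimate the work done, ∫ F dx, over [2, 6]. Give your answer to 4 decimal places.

32.1300

h = 0.5, n = 8.
h·[y(m₁) + y(m₂) + y(m₃) + y(m₄) + y(m₅) + y(m₆) + y(m₇) + y(m₈)] = 0.5·(64.26) = 32.1300.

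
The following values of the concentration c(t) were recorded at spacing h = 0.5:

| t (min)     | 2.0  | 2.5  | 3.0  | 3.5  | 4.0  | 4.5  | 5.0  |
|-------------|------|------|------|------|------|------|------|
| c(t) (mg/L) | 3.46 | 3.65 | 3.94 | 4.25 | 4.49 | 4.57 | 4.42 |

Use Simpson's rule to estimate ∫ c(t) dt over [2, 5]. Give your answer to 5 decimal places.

h = 0.5, n = 6.
(h/3)·[y₀ + 4y₁ + 2y₂ + 4y₃ + 2y₄ + 4y₅ + y₆] = 0.166667·(74.62) = 12.43667.

12.43667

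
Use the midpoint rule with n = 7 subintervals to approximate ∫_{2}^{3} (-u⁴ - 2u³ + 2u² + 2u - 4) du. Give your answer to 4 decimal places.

-60.9466

h = (3 − 2)/7 = 0.142857.
Midpoints m₁,…,m₇ = 2.071429, 2.214286, 2.357143, 2.5, 2.642857, 2.785714, 2.928571.
f(m₁)=-27.462854, f(m₂)=-35.518872, f(m₃)=-45.237115, f(m₄)=-56.8125, f(m₅)=-70.449943, f(m₆)=-86.364353, f(m₇)=-104.780638.
h·[f(m₁) + f(m₂) + f(m₃) + f(m₄) + f(m₅) + f(m₆) + f(m₇)] = 0.142857·(-426.626276) = -60.9466.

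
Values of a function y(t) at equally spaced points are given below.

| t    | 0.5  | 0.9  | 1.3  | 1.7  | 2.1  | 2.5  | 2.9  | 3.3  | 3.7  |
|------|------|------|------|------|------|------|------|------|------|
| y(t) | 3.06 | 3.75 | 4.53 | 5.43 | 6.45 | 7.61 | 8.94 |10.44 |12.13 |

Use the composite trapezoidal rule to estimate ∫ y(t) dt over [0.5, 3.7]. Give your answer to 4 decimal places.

21.8980

h = 0.4, n = 8.
(h/2)·[y₀ + 2y₁ + 2y₂ + 2y₃ + 2y₄ + 2y₅ + 2y₆ + 2y₇ + y₈] = 0.2·(109.49) = 21.8980.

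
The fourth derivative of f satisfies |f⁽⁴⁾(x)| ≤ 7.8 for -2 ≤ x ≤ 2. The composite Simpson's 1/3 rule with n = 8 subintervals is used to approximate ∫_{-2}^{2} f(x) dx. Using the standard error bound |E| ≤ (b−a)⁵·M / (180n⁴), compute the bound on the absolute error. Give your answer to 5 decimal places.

0.01083

|E| ≤ (4)⁵·7.8 / (180·8⁴) = 7987.2/737280 = 0.01083.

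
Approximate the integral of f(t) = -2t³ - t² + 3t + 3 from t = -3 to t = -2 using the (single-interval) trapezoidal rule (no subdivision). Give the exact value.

T = (b−a)/2 · [f(-3) + f(-2)] = 0.5·[39 + 9] = 24.

24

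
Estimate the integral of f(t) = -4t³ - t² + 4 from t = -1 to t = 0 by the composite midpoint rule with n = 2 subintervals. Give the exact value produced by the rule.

4.5625

h = (0 − (-1))/2 = 0.5.
Midpoints m₁,…,m₂ = -0.75, -0.25.
f(m₁)=5.125, f(m₂)=4.
h·[f(m₁) + f(m₂)] = 0.5·(9.125) = 4.5625.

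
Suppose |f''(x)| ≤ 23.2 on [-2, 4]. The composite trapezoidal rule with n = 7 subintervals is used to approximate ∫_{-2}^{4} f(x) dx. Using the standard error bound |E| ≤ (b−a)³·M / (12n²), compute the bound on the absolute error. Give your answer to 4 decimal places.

|E| ≤ (6)³·23.2 / (12·7²) = 5011.2/588 = 8.5224.

8.5224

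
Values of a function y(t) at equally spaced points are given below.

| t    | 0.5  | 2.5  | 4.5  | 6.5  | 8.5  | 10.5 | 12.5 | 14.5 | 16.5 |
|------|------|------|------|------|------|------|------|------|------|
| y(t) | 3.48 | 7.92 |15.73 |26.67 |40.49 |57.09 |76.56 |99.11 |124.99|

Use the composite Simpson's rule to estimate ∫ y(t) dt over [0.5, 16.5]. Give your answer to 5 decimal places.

771.46000

h = 2, n = 8.
(h/3)·[y₀ + 4y₁ + 2y₂ + 4y₃ + 2y₄ + 4y₅ + 2y₆ + 4y₇ + y₈] = 0.666667·(1157.19) = 771.46000.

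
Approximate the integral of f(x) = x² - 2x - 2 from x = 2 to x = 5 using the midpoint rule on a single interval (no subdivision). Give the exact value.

9.75

M = (b−a)·f(3.5) = 3·(3.25) = 9.75.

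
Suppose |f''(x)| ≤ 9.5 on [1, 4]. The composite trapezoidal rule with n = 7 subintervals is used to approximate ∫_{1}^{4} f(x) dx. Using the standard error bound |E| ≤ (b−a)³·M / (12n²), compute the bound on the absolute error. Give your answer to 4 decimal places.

|E| ≤ (3)³·9.5 / (12·7²) = 256.5/588 = 0.4362.

0.4362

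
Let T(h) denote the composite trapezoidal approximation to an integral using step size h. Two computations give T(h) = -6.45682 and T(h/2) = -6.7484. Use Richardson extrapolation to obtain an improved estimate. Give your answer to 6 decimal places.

-6.845593

R = (4·T(h/2) − T(h)) / 3 = (4·(-6.7484) − (-6.45682))/3 = (-20.53678)/3 = -6.845593.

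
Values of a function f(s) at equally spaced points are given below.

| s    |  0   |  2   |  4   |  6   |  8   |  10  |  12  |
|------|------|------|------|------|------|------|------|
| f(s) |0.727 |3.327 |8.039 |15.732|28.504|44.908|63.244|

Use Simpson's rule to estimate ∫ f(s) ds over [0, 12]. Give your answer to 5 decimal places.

261.95000

h = 2, n = 6.
(h/3)·[y₀ + 4y₁ + 2y₂ + 4y₃ + 2y₄ + 4y₅ + y₆] = 0.666667·(392.925) = 261.95000.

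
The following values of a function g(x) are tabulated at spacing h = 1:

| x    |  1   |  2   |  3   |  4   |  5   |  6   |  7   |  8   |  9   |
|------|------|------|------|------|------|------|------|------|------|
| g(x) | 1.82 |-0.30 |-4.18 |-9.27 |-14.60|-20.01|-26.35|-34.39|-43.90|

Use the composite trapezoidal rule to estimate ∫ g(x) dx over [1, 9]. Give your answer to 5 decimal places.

h = 1, n = 8.
(h/2)·[y₀ + 2y₁ + 2y₂ + 2y₃ + 2y₄ + 2y₅ + 2y₆ + 2y₇ + y₈] = 0.5·(-260.28) = -130.14000.

-130.14000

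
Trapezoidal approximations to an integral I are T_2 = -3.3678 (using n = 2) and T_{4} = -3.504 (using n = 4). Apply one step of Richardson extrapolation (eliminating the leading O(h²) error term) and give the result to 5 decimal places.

R = (4·T_{4} − T_2) / 3 = (4·(-3.504) − (-3.3678))/3 = (-10.6482)/3 = -3.54940.

-3.54940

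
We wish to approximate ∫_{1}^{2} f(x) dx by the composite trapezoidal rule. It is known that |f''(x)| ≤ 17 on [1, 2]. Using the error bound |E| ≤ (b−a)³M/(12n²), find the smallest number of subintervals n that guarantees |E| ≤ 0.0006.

Need 17/(12n²) ≤ 0.0006.
n² ≥ 17/(12·0.0006) = 2361.11 ⇒ n ≥ 48.5913, so the smallest n is 49.

49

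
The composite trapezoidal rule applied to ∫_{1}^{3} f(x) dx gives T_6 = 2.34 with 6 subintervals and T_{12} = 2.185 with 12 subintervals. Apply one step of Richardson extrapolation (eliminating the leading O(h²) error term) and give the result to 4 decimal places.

2.1333

R = (4·T_{12} − T_6) / 3 = (4·2.185 − 2.34)/3 = (6.400)/3 = 2.1333.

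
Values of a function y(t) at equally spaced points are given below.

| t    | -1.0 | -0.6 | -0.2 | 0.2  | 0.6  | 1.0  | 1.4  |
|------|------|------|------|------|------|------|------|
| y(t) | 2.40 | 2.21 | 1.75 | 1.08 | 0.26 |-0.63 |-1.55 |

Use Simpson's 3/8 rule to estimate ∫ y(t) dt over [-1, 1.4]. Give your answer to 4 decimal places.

2.0670

h = 0.4, n = 6.
(3h/8)·[y₀ + 3y₁ + 3y₂ + 2y₃ + 3y₄ + 3y₅ + y₆] = 0.15·(13.78) = 2.0670.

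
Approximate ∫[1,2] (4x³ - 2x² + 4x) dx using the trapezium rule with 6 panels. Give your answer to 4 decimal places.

16.4074

h = (2 − 1)/6 = 0.166667.
Nodes x₀,…,x₆ = 1, 1.166667, 1.333333, 1.5, 1.666667, 1.833333, 2.
f(x) = 4x³ - 2x² + 4x: f₀=6, f₁=8.296296, f₂=11.259259, f₃=15, f₄=19.629630, f₅=25.259259, f₆=32.
(h/2)·[f₀ + 2f₁ + 2f₂ + 2f₃ + 2f₄ + 2f₅ + f₆] = 0.083333·(196.888889) = 16.4074.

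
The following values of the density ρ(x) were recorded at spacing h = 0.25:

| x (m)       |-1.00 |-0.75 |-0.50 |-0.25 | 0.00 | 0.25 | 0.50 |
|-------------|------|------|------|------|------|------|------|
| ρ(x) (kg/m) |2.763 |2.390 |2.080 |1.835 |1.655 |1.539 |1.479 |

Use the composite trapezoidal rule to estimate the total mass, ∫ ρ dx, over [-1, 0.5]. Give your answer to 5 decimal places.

h = 0.25, n = 6.
(h/2)·[y₀ + 2y₁ + 2y₂ + 2y₃ + 2y₄ + 2y₅ + y₆] = 0.125·(23.240) = 2.90500.

2.90500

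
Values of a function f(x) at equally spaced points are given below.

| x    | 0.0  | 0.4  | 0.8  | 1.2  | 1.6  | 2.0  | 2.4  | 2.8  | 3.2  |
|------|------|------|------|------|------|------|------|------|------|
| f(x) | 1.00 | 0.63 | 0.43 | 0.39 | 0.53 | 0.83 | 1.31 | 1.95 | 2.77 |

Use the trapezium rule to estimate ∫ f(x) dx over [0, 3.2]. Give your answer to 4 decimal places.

3.1820

h = 0.4, n = 8.
(h/2)·[y₀ + 2y₁ + 2y₂ + 2y₃ + 2y₄ + 2y₅ + 2y₆ + 2y₇ + y₈] = 0.2·(15.91) = 3.1820.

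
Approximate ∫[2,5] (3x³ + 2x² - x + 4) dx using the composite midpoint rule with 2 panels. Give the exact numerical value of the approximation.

h = (5 − 2)/2 = 1.5.
Midpoints m₁,…,m₂ = 2.75, 4.25.
f(m₁)=78.765625, f(m₂)=266.171875.
h·[f(m₁) + f(m₂)] = 1.5·(344.9375) = 517.40625.

517.40625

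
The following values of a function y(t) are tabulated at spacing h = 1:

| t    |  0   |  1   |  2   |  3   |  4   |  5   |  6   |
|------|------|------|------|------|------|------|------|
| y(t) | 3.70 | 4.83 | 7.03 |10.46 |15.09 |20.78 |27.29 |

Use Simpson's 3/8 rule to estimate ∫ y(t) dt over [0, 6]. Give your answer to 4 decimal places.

73.1625

h = 1, n = 6.
(3h/8)·[y₀ + 3y₁ + 3y₂ + 2y₃ + 3y₄ + 3y₅ + y₆] = 0.375·(195.10) = 73.1625.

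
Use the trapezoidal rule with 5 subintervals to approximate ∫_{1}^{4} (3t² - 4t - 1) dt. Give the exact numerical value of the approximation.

30.54

h = (4 − 1)/5 = 0.6.
Nodes t₀,…,t₅ = 1, 1.6, 2.2, 2.8, 3.4, 4.
f(t) = 3t² - 4t - 1: f₀=-2, f₁=0.28, f₂=4.72, f₃=11.32, f₄=20.08, f₅=31.
(h/2)·[f₀ + 2f₁ + 2f₂ + 2f₃ + 2f₄ + f₅] = 0.3·(101.8) = 30.54.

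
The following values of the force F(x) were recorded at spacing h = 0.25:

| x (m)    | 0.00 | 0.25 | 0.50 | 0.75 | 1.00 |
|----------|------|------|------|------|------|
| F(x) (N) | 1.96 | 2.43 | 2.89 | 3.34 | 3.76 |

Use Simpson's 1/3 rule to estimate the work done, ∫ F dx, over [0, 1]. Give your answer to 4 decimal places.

h = 0.25, n = 4.
(h/3)·[y₀ + 4y₁ + 2y₂ + 4y₃ + y₄] = 0.083333·(34.58) = 2.8817.

2.8817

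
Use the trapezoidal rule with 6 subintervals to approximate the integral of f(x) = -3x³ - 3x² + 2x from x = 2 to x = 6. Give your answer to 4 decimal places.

h = (6 − 2)/6 = 0.666667.
Nodes x₀,…,x₆ = 2, 2.666667, 3.333333, 4, 4.666667, 5.333333, 6.
f(x) = -3x³ - 3x² + 2x: f₀=-32, f₁=-72.888889, f₂=-137.777778, f₃=-232, f₄=-360.888889, f₅=-529.777778, f₆=-744.
(h/2)·[f₀ + 2f₁ + 2f₂ + 2f₃ + 2f₄ + 2f₅ + f₆] = 0.333333·(-3442.666667) = -1147.5556.

-1147.5556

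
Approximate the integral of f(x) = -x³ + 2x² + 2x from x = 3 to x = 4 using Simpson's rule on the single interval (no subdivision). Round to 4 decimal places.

-12.0833

S = (b−a)/6 · [f(3) + 4f(3.5) + f(4)] = 0.166667·[(-3) + 4·(-11.375) + (-24)] = -12.0833.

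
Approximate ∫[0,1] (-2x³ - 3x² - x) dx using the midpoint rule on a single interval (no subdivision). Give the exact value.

M = (b−a)·f(0.5) = 1·(-1.5) = -1.5.

-1.5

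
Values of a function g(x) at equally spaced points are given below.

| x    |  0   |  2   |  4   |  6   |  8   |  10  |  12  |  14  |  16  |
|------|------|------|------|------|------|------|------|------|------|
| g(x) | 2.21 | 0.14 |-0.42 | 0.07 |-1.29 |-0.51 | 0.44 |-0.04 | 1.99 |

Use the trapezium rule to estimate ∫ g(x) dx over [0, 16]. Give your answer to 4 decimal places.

h = 2, n = 8.
(h/2)·[y₀ + 2y₁ + 2y₂ + 2y₃ + 2y₄ + 2y₅ + 2y₆ + 2y₇ + y₈] = 1·(0.98) = 0.9800.

0.9800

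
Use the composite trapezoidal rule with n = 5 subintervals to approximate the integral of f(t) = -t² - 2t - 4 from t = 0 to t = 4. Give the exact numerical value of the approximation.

h = (4 − 0)/5 = 0.8.
Nodes t₀,…,t₅ = 0, 0.8, 1.6, 2.4, 3.2, 4.
f(t) = -t² - 2t - 4: f₀=-4, f₁=-6.24, f₂=-9.76, f₃=-14.56, f₄=-20.64, f₅=-28.
(h/2)·[f₀ + 2f₁ + 2f₂ + 2f₃ + 2f₄ + f₅] = 0.4·(-134.4) = -53.76.

-53.76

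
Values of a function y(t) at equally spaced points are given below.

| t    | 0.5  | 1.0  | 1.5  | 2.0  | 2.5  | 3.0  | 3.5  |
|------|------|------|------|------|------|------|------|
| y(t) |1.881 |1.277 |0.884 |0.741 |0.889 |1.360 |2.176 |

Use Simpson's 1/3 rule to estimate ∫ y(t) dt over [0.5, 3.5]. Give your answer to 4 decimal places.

h = 0.5, n = 6.
(h/3)·[y₀ + 4y₁ + 2y₂ + 4y₃ + 2y₄ + 4y₅ + y₆] = 0.166667·(21.115) = 3.5192.

3.5192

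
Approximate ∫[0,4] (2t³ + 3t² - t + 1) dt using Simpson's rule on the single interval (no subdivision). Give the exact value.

188

S = (b−a)/6 · [f(0) + 4f(2) + f(4)] = 0.666667·[1 + 4·27 + 173] = 188.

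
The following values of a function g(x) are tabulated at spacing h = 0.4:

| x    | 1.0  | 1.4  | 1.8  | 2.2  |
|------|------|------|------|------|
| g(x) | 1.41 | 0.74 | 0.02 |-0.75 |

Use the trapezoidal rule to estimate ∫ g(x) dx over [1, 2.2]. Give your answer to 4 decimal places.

h = 0.4, n = 3.
(h/2)·[y₀ + 2y₁ + 2y₂ + y₃] = 0.2·(2.18) = 0.4360.

0.4360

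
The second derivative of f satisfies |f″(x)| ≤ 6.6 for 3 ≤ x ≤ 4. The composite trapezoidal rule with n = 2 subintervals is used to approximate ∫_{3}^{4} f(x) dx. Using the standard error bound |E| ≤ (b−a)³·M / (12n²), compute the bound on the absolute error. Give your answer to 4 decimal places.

|E| ≤ (1)³·6.6 / (12·2²) = 6.6/48 = 0.1375.

0.1375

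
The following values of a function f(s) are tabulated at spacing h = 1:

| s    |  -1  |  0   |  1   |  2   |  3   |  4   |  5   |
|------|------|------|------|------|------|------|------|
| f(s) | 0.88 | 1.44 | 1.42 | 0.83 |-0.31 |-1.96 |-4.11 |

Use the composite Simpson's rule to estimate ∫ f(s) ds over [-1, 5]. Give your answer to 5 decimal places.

h = 1, n = 6.
(h/3)·[y₀ + 4y₁ + 2y₂ + 4y₃ + 2y₄ + 4y₅ + y₆] = 0.333333·(0.23) = 0.07667.

0.07667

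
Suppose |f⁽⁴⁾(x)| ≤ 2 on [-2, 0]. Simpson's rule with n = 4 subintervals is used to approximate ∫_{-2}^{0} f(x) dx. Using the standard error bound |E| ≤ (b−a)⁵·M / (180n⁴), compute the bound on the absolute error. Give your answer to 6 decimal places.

|E| ≤ (2)⁵·2 / (180·4⁴) = 64/46080 = 0.001389.

0.001389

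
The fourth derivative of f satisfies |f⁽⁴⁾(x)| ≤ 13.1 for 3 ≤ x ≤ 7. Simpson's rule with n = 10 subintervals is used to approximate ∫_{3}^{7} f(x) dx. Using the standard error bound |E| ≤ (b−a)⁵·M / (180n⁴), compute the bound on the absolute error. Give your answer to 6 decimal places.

0.007452

|E| ≤ (4)⁵·13.1 / (180·10⁴) = 13414.4/1800000 = 0.007452.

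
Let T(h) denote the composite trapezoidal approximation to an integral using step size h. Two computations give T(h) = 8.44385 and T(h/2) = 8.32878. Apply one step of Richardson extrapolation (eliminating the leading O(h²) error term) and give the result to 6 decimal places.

R = (4·T(h/2) − T(h)) / 3 = (4·8.32878 − 8.44385)/3 = (24.87127)/3 = 8.290423.

8.290423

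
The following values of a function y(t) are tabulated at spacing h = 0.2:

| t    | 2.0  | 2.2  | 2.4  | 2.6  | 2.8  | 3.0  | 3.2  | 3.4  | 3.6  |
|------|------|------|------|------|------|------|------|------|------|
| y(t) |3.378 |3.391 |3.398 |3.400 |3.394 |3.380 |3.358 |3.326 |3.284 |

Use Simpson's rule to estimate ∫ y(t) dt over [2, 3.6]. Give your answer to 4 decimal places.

h = 0.2, n = 8.
(h/3)·[y₀ + 4y₁ + 2y₂ + 4y₃ + 2y₄ + 4y₅ + 2y₆ + 4y₇ + y₈] = 0.066667·(80.950) = 5.3967.

5.3967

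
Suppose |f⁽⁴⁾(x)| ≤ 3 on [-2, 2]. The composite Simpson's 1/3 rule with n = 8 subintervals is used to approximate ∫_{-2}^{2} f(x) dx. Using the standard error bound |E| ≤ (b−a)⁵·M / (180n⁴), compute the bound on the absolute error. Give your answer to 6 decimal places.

|E| ≤ (4)⁵·3 / (180·8⁴) = 3072/737280 = 0.004167.

0.004167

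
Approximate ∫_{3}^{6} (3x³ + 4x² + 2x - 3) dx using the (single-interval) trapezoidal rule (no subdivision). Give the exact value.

1381.5

T = (b−a)/2 · [f(3) + f(6)] = 1.5·[120 + 801] = 1381.5.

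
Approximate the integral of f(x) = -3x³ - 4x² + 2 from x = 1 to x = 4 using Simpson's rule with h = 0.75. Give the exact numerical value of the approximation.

-269.25

h = (4 − 1)/4 = 0.75.
Nodes x₀,…,x₄ = 1, 1.75, 2.5, 3.25, 4.
f(x) = -3x³ - 4x² + 2: f₀=-5, f₁=-26.328125, f₂=-69.875, f₃=-143.234375, f₄=-254.
(h/3)·[f₀ + 4f₁ + 2f₂ + 4f₃ + f₄] = 0.25·(-1077) = -269.25.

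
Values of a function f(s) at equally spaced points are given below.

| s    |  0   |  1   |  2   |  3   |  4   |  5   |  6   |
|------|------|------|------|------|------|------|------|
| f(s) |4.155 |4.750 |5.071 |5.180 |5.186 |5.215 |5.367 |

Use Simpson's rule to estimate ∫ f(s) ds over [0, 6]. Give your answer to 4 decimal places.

30.2053

h = 1, n = 6.
(h/3)·[y₀ + 4y₁ + 2y₂ + 4y₃ + 2y₄ + 4y₅ + y₆] = 0.333333·(90.616) = 30.2053.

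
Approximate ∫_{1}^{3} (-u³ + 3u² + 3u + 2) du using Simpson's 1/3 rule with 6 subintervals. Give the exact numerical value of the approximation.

22

h = (3 − 1)/6 = 0.333333.
Nodes u₀,…,u₆ = 1, 1.333333, 1.666667, 2, 2.333333, 2.666667, 3.
f(u) = -u³ + 3u² + 3u + 2: f₀=7, f₁=8.962963, f₂=10.703704, f₃=12, f₄=12.629630, f₅=12.370370, f₆=11.
(h/3)·[f₀ + 4f₁ + 2f₂ + 4f₃ + 2f₄ + 4f₅ + f₆] = 0.111111·(198) = 22.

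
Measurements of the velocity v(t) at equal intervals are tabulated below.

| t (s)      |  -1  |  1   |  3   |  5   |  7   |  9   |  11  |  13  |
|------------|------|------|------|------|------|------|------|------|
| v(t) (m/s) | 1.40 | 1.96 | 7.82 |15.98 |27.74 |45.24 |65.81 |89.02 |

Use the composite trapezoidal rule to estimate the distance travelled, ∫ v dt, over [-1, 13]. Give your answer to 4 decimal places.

419.5200

h = 2, n = 7.
(h/2)·[y₀ + 2y₁ + 2y₂ + 2y₃ + 2y₄ + 2y₅ + 2y₆ + y₇] = 1·(419.52) = 419.5200.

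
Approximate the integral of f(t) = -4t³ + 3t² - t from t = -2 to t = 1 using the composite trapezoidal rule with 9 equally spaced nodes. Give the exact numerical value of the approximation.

26.1328125

h = (1 − (-2))/8 = 0.375.
Nodes t₀,…,t₈ = -2, -1.625, -1.25, -0.875, -0.5, -0.125, 0.25, 0.625, 1.
f(t) = -4t³ + 3t² - t: f₀=46, f₁=26.7109375, f₂=13.75, f₃=5.8515625, f₄=1.75, f₅=0.1796875, f₆=-0.125, f₇=-0.4296875, f₈=-2.
(h/2)·[f₀ + 2f₁ + 2f₂ + 2f₃ + 2f₄ + 2f₅ + 2f₆ + 2f₇ + f₈] = 0.1875·(139.375) = 26.1328125.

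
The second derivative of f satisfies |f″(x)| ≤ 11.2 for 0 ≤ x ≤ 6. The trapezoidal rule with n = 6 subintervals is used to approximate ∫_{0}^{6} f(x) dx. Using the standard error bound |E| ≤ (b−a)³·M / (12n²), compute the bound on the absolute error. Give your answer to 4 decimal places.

5.6000

|E| ≤ (6)³·11.2 / (12·6²) = 2419.2/432 = 5.6000.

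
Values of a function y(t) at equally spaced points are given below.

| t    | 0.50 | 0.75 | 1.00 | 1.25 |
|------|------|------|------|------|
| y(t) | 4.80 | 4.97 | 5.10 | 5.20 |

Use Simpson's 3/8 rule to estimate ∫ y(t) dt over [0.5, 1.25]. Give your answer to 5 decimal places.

h = 0.25, n = 3.
(3h/8)·[y₀ + 3y₁ + 3y₂ + y₃] = 0.09375·(40.21) = 3.76969.

3.76969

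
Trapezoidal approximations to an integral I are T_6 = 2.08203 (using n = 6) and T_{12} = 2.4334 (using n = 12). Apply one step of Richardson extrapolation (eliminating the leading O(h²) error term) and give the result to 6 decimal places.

2.550523

R = (4·T_{12} − T_6) / 3 = (4·2.4334 − 2.08203)/3 = (7.65157)/3 = 2.550523.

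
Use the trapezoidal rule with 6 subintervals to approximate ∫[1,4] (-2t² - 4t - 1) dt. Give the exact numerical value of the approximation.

h = (4 − 1)/6 = 0.5.
Nodes t₀,…,t₆ = 1, 1.5, 2, 2.5, 3, 3.5, 4.
f(t) = -2t² - 4t - 1: f₀=-7, f₁=-11.5, f₂=-17, f₃=-23.5, f₄=-31, f₅=-39.5, f₆=-49.
(h/2)·[f₀ + 2f₁ + 2f₂ + 2f₃ + 2f₄ + 2f₅ + f₆] = 0.25·(-301) = -75.25.

-75.25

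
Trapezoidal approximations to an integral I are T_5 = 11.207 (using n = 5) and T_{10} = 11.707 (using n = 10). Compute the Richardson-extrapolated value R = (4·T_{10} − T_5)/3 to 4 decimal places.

11.8737

R = (4·T_{10} − T_5) / 3 = (4·11.707 − 11.207)/3 = (35.621)/3 = 11.8737.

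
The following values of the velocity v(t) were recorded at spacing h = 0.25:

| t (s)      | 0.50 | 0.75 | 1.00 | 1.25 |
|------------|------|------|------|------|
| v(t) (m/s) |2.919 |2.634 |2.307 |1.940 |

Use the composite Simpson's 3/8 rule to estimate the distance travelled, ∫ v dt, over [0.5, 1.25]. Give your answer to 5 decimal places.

h = 0.25, n = 3.
(3h/8)·[y₀ + 3y₁ + 3y₂ + y₃] = 0.09375·(19.682) = 1.84519.

1.84519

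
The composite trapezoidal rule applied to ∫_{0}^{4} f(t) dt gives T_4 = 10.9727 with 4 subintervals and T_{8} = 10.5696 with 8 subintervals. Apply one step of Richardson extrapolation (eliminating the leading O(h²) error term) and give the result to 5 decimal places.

10.43523

R = (4·T_{8} − T_4) / 3 = (4·10.5696 − 10.9727)/3 = (31.3057)/3 = 10.43523.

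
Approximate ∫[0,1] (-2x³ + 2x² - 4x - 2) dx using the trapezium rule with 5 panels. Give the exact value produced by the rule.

h = (1 − 0)/5 = 0.2.
Nodes x₀,…,x₅ = 0, 0.2, 0.4, 0.6, 0.8, 1.
f(x) = -2x³ + 2x² - 4x - 2: f₀=-2, f₁=-2.736, f₂=-3.408, f₃=-4.112, f₄=-4.944, f₅=-6.
(h/2)·[f₀ + 2f₁ + 2f₂ + 2f₃ + 2f₄ + f₅] = 0.1·(-38.4) = -3.84.

-3.84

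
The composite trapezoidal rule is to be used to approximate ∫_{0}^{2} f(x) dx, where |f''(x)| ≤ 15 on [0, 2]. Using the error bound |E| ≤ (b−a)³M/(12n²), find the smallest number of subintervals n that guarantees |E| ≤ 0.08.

Need 120/(12n²) ≤ 0.08.
n² ≥ 120/(12·0.08) = 125 ⇒ n ≥ 11.1803, so the smallest n is 12.

12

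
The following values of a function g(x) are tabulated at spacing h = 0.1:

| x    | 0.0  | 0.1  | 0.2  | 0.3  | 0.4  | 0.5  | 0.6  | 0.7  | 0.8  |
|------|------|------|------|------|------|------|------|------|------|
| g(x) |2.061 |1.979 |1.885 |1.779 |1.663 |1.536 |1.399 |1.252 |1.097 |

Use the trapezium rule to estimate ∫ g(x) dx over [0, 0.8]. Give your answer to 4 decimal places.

h = 0.1, n = 8.
(h/2)·[y₀ + 2y₁ + 2y₂ + 2y₃ + 2y₄ + 2y₅ + 2y₆ + 2y₇ + y₈] = 0.05·(26.144) = 1.3072.

1.3072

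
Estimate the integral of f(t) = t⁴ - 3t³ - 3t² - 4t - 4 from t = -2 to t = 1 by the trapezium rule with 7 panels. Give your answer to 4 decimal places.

h = (1 − (-2))/7 = 0.428571.
Nodes t₀,…,t₇ = -2, -1.571429, -1.142857, -0.714286, -0.285714, 0.142857, 0.571429, 1.
f(t) = t⁴ - 3t³ - 3t² - 4t - 4: f₀=32, f₁=12.616826, f₂=2.837151, f₃=-1.319867, f₄=-3.025406, f₅=-4.640983, f₆=-7.718451, f₇=-13.
(h/2)·[f₀ + 2f₁ + 2f₂ + 2f₃ + 2f₄ + 2f₅ + 2f₆ + f₇] = 0.214286·(16.498542) = 3.5354.

3.5354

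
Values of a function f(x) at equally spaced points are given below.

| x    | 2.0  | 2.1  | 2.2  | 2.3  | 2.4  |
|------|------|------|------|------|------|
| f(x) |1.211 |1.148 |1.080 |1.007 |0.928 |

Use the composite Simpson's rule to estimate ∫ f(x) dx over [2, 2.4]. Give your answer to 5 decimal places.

0.43063

h = 0.1, n = 4.
(h/3)·[y₀ + 4y₁ + 2y₂ + 4y₃ + y₄] = 0.033333·(12.919) = 0.43063.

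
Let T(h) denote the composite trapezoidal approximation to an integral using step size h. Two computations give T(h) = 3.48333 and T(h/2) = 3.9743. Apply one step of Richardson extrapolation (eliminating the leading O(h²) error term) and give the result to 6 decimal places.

R = (4·T(h/2) − T(h)) / 3 = (4·3.9743 − 3.48333)/3 = (12.41387)/3 = 4.137957.

4.137957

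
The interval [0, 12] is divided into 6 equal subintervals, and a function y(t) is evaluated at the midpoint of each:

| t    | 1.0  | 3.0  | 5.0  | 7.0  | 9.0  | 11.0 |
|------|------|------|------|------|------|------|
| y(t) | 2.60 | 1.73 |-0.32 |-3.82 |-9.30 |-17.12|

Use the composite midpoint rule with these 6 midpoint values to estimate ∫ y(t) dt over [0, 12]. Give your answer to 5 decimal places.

h = 2, n = 6.
h·[y(m₁) + y(m₂) + y(m₃) + y(m₄) + y(m₅) + y(m₆)] = 2·(-26.23) = -52.46000.

-52.46000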